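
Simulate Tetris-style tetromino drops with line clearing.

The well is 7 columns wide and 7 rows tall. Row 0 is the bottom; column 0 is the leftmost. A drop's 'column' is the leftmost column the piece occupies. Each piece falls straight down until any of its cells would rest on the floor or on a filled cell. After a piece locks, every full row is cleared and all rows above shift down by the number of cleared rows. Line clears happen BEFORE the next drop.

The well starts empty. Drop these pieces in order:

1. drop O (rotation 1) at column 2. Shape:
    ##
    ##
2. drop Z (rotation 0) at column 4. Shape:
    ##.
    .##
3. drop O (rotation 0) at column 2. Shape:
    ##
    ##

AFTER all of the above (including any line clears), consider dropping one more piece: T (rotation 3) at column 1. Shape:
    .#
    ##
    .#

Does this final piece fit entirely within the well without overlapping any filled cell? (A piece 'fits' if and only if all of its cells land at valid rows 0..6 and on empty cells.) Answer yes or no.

Drop 1: O rot1 at col 2 lands with bottom-row=0; cleared 0 line(s) (total 0); column heights now [0 0 2 2 0 0 0], max=2
Drop 2: Z rot0 at col 4 lands with bottom-row=0; cleared 0 line(s) (total 0); column heights now [0 0 2 2 2 2 1], max=2
Drop 3: O rot0 at col 2 lands with bottom-row=2; cleared 0 line(s) (total 0); column heights now [0 0 4 4 2 2 1], max=4
Test piece T rot3 at col 1 (width 2): heights before test = [0 0 4 4 2 2 1]; fits = True

Answer: yes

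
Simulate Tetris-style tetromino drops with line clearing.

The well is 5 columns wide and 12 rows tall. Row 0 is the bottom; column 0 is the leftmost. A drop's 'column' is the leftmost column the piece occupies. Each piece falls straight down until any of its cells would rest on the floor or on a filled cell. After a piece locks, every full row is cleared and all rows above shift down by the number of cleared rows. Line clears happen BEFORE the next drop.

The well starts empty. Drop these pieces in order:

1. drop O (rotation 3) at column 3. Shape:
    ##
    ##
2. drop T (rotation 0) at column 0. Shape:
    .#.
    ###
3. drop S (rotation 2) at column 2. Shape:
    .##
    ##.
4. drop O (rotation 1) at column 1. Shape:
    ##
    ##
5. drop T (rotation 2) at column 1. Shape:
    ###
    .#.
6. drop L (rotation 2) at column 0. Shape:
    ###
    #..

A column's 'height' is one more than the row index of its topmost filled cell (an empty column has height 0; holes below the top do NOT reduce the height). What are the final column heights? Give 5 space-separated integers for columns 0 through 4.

Drop 1: O rot3 at col 3 lands with bottom-row=0; cleared 0 line(s) (total 0); column heights now [0 0 0 2 2], max=2
Drop 2: T rot0 at col 0 lands with bottom-row=0; cleared 1 line(s) (total 1); column heights now [0 1 0 1 1], max=1
Drop 3: S rot2 at col 2 lands with bottom-row=1; cleared 0 line(s) (total 1); column heights now [0 1 2 3 3], max=3
Drop 4: O rot1 at col 1 lands with bottom-row=2; cleared 0 line(s) (total 1); column heights now [0 4 4 3 3], max=4
Drop 5: T rot2 at col 1 lands with bottom-row=4; cleared 0 line(s) (total 1); column heights now [0 6 6 6 3], max=6
Drop 6: L rot2 at col 0 lands with bottom-row=5; cleared 0 line(s) (total 1); column heights now [7 7 7 6 3], max=7

Answer: 7 7 7 6 3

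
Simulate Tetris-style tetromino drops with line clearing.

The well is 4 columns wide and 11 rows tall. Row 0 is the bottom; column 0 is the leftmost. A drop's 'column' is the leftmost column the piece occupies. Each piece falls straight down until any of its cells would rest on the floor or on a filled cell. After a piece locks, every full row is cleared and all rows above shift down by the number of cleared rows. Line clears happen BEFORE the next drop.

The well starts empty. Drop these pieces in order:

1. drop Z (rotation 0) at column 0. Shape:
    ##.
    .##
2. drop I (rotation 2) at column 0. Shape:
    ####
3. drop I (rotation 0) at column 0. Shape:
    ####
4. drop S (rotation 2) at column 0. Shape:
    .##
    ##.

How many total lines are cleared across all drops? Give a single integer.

Drop 1: Z rot0 at col 0 lands with bottom-row=0; cleared 0 line(s) (total 0); column heights now [2 2 1 0], max=2
Drop 2: I rot2 at col 0 lands with bottom-row=2; cleared 1 line(s) (total 1); column heights now [2 2 1 0], max=2
Drop 3: I rot0 at col 0 lands with bottom-row=2; cleared 1 line(s) (total 2); column heights now [2 2 1 0], max=2
Drop 4: S rot2 at col 0 lands with bottom-row=2; cleared 0 line(s) (total 2); column heights now [3 4 4 0], max=4

Answer: 2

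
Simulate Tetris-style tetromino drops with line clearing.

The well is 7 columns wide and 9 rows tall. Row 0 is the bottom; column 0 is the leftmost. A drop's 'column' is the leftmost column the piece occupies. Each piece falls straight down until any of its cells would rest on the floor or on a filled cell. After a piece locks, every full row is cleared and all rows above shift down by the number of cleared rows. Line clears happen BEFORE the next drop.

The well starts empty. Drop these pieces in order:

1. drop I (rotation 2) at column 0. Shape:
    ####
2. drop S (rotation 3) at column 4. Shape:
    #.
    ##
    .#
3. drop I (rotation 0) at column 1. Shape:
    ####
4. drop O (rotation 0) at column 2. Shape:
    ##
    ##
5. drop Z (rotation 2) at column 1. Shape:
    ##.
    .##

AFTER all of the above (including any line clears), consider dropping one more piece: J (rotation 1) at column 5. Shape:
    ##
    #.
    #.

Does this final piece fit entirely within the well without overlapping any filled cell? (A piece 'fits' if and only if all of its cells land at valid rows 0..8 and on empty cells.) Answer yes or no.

Drop 1: I rot2 at col 0 lands with bottom-row=0; cleared 0 line(s) (total 0); column heights now [1 1 1 1 0 0 0], max=1
Drop 2: S rot3 at col 4 lands with bottom-row=0; cleared 0 line(s) (total 0); column heights now [1 1 1 1 3 2 0], max=3
Drop 3: I rot0 at col 1 lands with bottom-row=3; cleared 0 line(s) (total 0); column heights now [1 4 4 4 4 2 0], max=4
Drop 4: O rot0 at col 2 lands with bottom-row=4; cleared 0 line(s) (total 0); column heights now [1 4 6 6 4 2 0], max=6
Drop 5: Z rot2 at col 1 lands with bottom-row=6; cleared 0 line(s) (total 0); column heights now [1 8 8 7 4 2 0], max=8
Test piece J rot1 at col 5 (width 2): heights before test = [1 8 8 7 4 2 0]; fits = True

Answer: yes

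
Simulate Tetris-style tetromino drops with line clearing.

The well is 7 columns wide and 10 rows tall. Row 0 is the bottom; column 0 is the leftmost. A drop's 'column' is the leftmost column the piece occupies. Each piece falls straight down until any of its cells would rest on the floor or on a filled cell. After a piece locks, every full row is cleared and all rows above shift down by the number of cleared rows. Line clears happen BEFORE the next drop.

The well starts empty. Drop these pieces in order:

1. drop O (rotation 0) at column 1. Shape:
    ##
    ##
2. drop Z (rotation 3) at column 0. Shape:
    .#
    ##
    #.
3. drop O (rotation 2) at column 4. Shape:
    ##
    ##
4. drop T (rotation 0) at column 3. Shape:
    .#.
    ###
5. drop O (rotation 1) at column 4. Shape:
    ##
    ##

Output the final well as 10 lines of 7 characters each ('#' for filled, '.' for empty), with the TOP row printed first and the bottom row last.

Drop 1: O rot0 at col 1 lands with bottom-row=0; cleared 0 line(s) (total 0); column heights now [0 2 2 0 0 0 0], max=2
Drop 2: Z rot3 at col 0 lands with bottom-row=1; cleared 0 line(s) (total 0); column heights now [3 4 2 0 0 0 0], max=4
Drop 3: O rot2 at col 4 lands with bottom-row=0; cleared 0 line(s) (total 0); column heights now [3 4 2 0 2 2 0], max=4
Drop 4: T rot0 at col 3 lands with bottom-row=2; cleared 0 line(s) (total 0); column heights now [3 4 2 3 4 3 0], max=4
Drop 5: O rot1 at col 4 lands with bottom-row=4; cleared 0 line(s) (total 0); column heights now [3 4 2 3 6 6 0], max=6

Answer: .......
.......
.......
.......
....##.
....##.
.#..#..
##.###.
###.##.
.##.##.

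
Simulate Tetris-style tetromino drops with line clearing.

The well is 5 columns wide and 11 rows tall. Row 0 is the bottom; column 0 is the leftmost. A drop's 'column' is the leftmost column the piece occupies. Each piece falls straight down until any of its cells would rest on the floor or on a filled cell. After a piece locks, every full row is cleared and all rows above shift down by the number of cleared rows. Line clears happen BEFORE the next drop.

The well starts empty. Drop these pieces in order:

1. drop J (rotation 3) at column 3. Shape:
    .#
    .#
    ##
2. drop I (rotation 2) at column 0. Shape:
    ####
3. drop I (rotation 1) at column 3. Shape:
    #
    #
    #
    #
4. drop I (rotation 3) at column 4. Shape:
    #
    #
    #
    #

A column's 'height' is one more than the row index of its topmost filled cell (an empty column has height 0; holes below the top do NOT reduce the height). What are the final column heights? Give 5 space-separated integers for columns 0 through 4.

Drop 1: J rot3 at col 3 lands with bottom-row=0; cleared 0 line(s) (total 0); column heights now [0 0 0 1 3], max=3
Drop 2: I rot2 at col 0 lands with bottom-row=1; cleared 1 line(s) (total 1); column heights now [0 0 0 1 2], max=2
Drop 3: I rot1 at col 3 lands with bottom-row=1; cleared 0 line(s) (total 1); column heights now [0 0 0 5 2], max=5
Drop 4: I rot3 at col 4 lands with bottom-row=2; cleared 0 line(s) (total 1); column heights now [0 0 0 5 6], max=6

Answer: 0 0 0 5 6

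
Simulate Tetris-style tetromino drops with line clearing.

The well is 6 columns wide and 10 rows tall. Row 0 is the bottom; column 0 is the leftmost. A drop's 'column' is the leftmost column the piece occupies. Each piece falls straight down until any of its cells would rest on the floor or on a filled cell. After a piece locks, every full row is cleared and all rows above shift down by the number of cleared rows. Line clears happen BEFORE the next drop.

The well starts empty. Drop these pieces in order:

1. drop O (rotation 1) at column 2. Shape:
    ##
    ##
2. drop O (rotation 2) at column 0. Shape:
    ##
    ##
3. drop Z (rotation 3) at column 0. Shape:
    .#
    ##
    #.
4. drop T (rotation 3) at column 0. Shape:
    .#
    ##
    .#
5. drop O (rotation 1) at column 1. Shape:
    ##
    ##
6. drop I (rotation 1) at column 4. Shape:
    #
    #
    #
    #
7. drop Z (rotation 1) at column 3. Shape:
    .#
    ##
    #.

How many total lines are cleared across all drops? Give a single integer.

Drop 1: O rot1 at col 2 lands with bottom-row=0; cleared 0 line(s) (total 0); column heights now [0 0 2 2 0 0], max=2
Drop 2: O rot2 at col 0 lands with bottom-row=0; cleared 0 line(s) (total 0); column heights now [2 2 2 2 0 0], max=2
Drop 3: Z rot3 at col 0 lands with bottom-row=2; cleared 0 line(s) (total 0); column heights now [4 5 2 2 0 0], max=5
Drop 4: T rot3 at col 0 lands with bottom-row=5; cleared 0 line(s) (total 0); column heights now [7 8 2 2 0 0], max=8
Drop 5: O rot1 at col 1 lands with bottom-row=8; cleared 0 line(s) (total 0); column heights now [7 10 10 2 0 0], max=10
Drop 6: I rot1 at col 4 lands with bottom-row=0; cleared 0 line(s) (total 0); column heights now [7 10 10 2 4 0], max=10
Drop 7: Z rot1 at col 3 lands with bottom-row=3; cleared 0 line(s) (total 0); column heights now [7 10 10 5 6 0], max=10

Answer: 0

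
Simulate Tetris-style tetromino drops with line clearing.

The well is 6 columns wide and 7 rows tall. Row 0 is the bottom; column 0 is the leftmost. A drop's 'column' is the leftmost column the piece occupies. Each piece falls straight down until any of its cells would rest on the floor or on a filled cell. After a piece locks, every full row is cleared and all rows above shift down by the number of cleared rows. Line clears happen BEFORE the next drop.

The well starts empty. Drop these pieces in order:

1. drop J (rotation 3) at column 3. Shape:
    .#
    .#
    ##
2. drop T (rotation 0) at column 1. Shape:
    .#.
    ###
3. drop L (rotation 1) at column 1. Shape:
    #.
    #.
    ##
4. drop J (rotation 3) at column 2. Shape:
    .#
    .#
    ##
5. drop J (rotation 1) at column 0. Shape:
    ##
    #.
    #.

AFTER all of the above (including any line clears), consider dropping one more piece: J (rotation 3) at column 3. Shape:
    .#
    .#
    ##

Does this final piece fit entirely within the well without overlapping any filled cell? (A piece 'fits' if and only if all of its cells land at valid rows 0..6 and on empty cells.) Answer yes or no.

Drop 1: J rot3 at col 3 lands with bottom-row=0; cleared 0 line(s) (total 0); column heights now [0 0 0 1 3 0], max=3
Drop 2: T rot0 at col 1 lands with bottom-row=1; cleared 0 line(s) (total 0); column heights now [0 2 3 2 3 0], max=3
Drop 3: L rot1 at col 1 lands with bottom-row=3; cleared 0 line(s) (total 0); column heights now [0 6 4 2 3 0], max=6
Drop 4: J rot3 at col 2 lands with bottom-row=4; cleared 0 line(s) (total 0); column heights now [0 6 5 7 3 0], max=7
Drop 5: J rot1 at col 0 lands with bottom-row=4; cleared 0 line(s) (total 0); column heights now [7 7 5 7 3 0], max=7
Test piece J rot3 at col 3 (width 2): heights before test = [7 7 5 7 3 0]; fits = False

Answer: no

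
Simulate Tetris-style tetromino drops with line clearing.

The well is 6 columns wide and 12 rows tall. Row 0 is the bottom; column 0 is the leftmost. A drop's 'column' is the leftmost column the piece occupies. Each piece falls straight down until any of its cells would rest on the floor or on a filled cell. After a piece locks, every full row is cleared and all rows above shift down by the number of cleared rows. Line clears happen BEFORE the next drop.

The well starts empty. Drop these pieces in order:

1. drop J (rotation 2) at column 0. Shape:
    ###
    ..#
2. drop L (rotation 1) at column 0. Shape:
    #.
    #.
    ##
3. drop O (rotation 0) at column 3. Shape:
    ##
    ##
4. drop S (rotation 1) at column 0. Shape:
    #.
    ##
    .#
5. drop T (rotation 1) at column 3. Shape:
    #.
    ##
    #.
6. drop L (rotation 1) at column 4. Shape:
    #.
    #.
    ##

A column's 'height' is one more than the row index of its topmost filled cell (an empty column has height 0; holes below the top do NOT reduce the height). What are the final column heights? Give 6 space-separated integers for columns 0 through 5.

Answer: 7 6 2 5 7 5

Derivation:
Drop 1: J rot2 at col 0 lands with bottom-row=0; cleared 0 line(s) (total 0); column heights now [2 2 2 0 0 0], max=2
Drop 2: L rot1 at col 0 lands with bottom-row=2; cleared 0 line(s) (total 0); column heights now [5 3 2 0 0 0], max=5
Drop 3: O rot0 at col 3 lands with bottom-row=0; cleared 0 line(s) (total 0); column heights now [5 3 2 2 2 0], max=5
Drop 4: S rot1 at col 0 lands with bottom-row=4; cleared 0 line(s) (total 0); column heights now [7 6 2 2 2 0], max=7
Drop 5: T rot1 at col 3 lands with bottom-row=2; cleared 0 line(s) (total 0); column heights now [7 6 2 5 4 0], max=7
Drop 6: L rot1 at col 4 lands with bottom-row=4; cleared 0 line(s) (total 0); column heights now [7 6 2 5 7 5], max=7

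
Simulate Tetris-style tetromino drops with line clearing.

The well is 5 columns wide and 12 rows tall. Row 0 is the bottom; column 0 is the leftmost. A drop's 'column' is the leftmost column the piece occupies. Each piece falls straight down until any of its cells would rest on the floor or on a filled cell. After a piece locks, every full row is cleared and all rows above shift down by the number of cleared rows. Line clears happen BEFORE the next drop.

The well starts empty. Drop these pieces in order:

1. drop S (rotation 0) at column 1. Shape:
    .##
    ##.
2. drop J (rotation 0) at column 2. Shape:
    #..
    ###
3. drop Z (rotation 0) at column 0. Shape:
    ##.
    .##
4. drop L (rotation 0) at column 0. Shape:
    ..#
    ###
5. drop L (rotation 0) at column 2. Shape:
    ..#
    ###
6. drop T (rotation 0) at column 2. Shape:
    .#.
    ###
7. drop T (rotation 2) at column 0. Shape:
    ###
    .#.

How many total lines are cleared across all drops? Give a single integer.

Drop 1: S rot0 at col 1 lands with bottom-row=0; cleared 0 line(s) (total 0); column heights now [0 1 2 2 0], max=2
Drop 2: J rot0 at col 2 lands with bottom-row=2; cleared 0 line(s) (total 0); column heights now [0 1 4 3 3], max=4
Drop 3: Z rot0 at col 0 lands with bottom-row=4; cleared 0 line(s) (total 0); column heights now [6 6 5 3 3], max=6
Drop 4: L rot0 at col 0 lands with bottom-row=6; cleared 0 line(s) (total 0); column heights now [7 7 8 3 3], max=8
Drop 5: L rot0 at col 2 lands with bottom-row=8; cleared 0 line(s) (total 0); column heights now [7 7 9 9 10], max=10
Drop 6: T rot0 at col 2 lands with bottom-row=10; cleared 0 line(s) (total 0); column heights now [7 7 11 12 11], max=12
Drop 7: T rot2 at col 0 lands with bottom-row=10; cleared 0 line(s) (total 0); column heights now [12 12 12 12 11], max=12

Answer: 0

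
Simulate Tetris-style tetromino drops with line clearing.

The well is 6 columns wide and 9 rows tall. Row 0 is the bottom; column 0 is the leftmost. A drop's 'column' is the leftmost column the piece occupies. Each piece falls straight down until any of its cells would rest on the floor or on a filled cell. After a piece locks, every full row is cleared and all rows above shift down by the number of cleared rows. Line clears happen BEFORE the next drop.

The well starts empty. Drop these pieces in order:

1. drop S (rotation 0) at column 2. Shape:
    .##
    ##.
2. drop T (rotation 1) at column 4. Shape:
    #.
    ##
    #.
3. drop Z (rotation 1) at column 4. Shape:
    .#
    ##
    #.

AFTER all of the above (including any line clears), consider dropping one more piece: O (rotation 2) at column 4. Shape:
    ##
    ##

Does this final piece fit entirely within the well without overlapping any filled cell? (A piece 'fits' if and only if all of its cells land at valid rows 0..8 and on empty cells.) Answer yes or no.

Drop 1: S rot0 at col 2 lands with bottom-row=0; cleared 0 line(s) (total 0); column heights now [0 0 1 2 2 0], max=2
Drop 2: T rot1 at col 4 lands with bottom-row=2; cleared 0 line(s) (total 0); column heights now [0 0 1 2 5 4], max=5
Drop 3: Z rot1 at col 4 lands with bottom-row=5; cleared 0 line(s) (total 0); column heights now [0 0 1 2 7 8], max=8
Test piece O rot2 at col 4 (width 2): heights before test = [0 0 1 2 7 8]; fits = False

Answer: no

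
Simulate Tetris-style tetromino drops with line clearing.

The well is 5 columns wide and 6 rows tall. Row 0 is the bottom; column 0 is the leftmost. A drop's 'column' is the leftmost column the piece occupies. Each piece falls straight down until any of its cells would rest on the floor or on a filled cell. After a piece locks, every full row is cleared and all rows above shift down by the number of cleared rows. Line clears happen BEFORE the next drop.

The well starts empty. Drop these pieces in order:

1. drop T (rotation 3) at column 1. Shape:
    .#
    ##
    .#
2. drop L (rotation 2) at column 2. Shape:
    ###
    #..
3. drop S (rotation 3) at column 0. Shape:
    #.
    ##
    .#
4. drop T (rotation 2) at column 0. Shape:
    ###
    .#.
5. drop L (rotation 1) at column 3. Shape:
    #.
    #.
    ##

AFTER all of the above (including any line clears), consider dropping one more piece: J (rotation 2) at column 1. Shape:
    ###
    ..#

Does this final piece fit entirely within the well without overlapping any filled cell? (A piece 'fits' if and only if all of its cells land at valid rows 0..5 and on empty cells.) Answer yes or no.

Answer: yes

Derivation:
Drop 1: T rot3 at col 1 lands with bottom-row=0; cleared 0 line(s) (total 0); column heights now [0 2 3 0 0], max=3
Drop 2: L rot2 at col 2 lands with bottom-row=3; cleared 0 line(s) (total 0); column heights now [0 2 5 5 5], max=5
Drop 3: S rot3 at col 0 lands with bottom-row=2; cleared 0 line(s) (total 0); column heights now [5 4 5 5 5], max=5
Drop 4: T rot2 at col 0 lands with bottom-row=4; cleared 1 line(s) (total 1); column heights now [5 5 5 0 0], max=5
Drop 5: L rot1 at col 3 lands with bottom-row=0; cleared 0 line(s) (total 1); column heights now [5 5 5 3 1], max=5
Test piece J rot2 at col 1 (width 3): heights before test = [5 5 5 3 1]; fits = True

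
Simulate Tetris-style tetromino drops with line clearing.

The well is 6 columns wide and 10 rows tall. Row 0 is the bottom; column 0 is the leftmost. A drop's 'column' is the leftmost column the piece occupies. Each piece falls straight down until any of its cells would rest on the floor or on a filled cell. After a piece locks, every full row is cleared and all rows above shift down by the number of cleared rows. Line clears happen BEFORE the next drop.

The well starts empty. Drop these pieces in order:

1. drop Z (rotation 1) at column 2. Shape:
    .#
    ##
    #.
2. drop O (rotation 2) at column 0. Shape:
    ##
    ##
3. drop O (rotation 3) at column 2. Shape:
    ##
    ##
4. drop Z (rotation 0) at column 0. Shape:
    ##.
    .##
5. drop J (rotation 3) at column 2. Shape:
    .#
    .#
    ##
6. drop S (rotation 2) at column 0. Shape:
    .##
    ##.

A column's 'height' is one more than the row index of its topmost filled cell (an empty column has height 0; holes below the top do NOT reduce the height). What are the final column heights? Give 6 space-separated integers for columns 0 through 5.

Answer: 8 9 9 9 0 0

Derivation:
Drop 1: Z rot1 at col 2 lands with bottom-row=0; cleared 0 line(s) (total 0); column heights now [0 0 2 3 0 0], max=3
Drop 2: O rot2 at col 0 lands with bottom-row=0; cleared 0 line(s) (total 0); column heights now [2 2 2 3 0 0], max=3
Drop 3: O rot3 at col 2 lands with bottom-row=3; cleared 0 line(s) (total 0); column heights now [2 2 5 5 0 0], max=5
Drop 4: Z rot0 at col 0 lands with bottom-row=5; cleared 0 line(s) (total 0); column heights now [7 7 6 5 0 0], max=7
Drop 5: J rot3 at col 2 lands with bottom-row=6; cleared 0 line(s) (total 0); column heights now [7 7 7 9 0 0], max=9
Drop 6: S rot2 at col 0 lands with bottom-row=7; cleared 0 line(s) (total 0); column heights now [8 9 9 9 0 0], max=9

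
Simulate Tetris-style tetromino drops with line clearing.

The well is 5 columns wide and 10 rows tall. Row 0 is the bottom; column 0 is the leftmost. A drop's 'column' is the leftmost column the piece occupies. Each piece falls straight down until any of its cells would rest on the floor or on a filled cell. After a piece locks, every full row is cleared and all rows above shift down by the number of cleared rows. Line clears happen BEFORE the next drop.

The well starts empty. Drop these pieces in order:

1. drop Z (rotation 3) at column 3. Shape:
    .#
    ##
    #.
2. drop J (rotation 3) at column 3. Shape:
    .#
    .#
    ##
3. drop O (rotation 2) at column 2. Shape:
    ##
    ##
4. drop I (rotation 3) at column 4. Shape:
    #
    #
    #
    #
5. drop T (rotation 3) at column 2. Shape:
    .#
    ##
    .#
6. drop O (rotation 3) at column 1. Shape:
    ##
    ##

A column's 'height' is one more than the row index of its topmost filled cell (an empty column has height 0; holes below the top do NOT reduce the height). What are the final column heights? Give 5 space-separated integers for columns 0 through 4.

Drop 1: Z rot3 at col 3 lands with bottom-row=0; cleared 0 line(s) (total 0); column heights now [0 0 0 2 3], max=3
Drop 2: J rot3 at col 3 lands with bottom-row=3; cleared 0 line(s) (total 0); column heights now [0 0 0 4 6], max=6
Drop 3: O rot2 at col 2 lands with bottom-row=4; cleared 0 line(s) (total 0); column heights now [0 0 6 6 6], max=6
Drop 4: I rot3 at col 4 lands with bottom-row=6; cleared 0 line(s) (total 0); column heights now [0 0 6 6 10], max=10
Drop 5: T rot3 at col 2 lands with bottom-row=6; cleared 0 line(s) (total 0); column heights now [0 0 8 9 10], max=10
Drop 6: O rot3 at col 1 lands with bottom-row=8; cleared 0 line(s) (total 0); column heights now [0 10 10 9 10], max=10

Answer: 0 10 10 9 10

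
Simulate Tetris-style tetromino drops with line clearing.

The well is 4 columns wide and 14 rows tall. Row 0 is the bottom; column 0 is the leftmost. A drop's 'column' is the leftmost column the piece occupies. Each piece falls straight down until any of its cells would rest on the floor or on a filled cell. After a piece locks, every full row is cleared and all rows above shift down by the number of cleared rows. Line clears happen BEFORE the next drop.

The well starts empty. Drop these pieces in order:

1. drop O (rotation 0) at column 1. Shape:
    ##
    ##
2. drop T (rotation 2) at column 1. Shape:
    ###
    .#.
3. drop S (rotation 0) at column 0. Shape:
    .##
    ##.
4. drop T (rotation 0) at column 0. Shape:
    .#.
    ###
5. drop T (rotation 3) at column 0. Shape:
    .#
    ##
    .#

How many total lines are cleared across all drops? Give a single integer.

Drop 1: O rot0 at col 1 lands with bottom-row=0; cleared 0 line(s) (total 0); column heights now [0 2 2 0], max=2
Drop 2: T rot2 at col 1 lands with bottom-row=2; cleared 0 line(s) (total 0); column heights now [0 4 4 4], max=4
Drop 3: S rot0 at col 0 lands with bottom-row=4; cleared 0 line(s) (total 0); column heights now [5 6 6 4], max=6
Drop 4: T rot0 at col 0 lands with bottom-row=6; cleared 0 line(s) (total 0); column heights now [7 8 7 4], max=8
Drop 5: T rot3 at col 0 lands with bottom-row=8; cleared 0 line(s) (total 0); column heights now [10 11 7 4], max=11

Answer: 0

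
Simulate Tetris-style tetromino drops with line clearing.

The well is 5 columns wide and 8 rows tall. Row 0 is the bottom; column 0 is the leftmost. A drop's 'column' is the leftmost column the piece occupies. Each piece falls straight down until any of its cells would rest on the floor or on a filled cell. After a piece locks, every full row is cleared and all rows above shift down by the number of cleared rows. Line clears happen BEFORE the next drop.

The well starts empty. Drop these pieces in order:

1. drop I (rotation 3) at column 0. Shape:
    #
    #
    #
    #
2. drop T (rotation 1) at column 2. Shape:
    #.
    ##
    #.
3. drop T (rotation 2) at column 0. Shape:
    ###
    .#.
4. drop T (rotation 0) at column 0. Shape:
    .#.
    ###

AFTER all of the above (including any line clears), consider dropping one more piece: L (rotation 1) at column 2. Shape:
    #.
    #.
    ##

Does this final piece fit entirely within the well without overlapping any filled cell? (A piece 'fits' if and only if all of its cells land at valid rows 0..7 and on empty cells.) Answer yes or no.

Drop 1: I rot3 at col 0 lands with bottom-row=0; cleared 0 line(s) (total 0); column heights now [4 0 0 0 0], max=4
Drop 2: T rot1 at col 2 lands with bottom-row=0; cleared 0 line(s) (total 0); column heights now [4 0 3 2 0], max=4
Drop 3: T rot2 at col 0 lands with bottom-row=3; cleared 0 line(s) (total 0); column heights now [5 5 5 2 0], max=5
Drop 4: T rot0 at col 0 lands with bottom-row=5; cleared 0 line(s) (total 0); column heights now [6 7 6 2 0], max=7
Test piece L rot1 at col 2 (width 2): heights before test = [6 7 6 2 0]; fits = False

Answer: no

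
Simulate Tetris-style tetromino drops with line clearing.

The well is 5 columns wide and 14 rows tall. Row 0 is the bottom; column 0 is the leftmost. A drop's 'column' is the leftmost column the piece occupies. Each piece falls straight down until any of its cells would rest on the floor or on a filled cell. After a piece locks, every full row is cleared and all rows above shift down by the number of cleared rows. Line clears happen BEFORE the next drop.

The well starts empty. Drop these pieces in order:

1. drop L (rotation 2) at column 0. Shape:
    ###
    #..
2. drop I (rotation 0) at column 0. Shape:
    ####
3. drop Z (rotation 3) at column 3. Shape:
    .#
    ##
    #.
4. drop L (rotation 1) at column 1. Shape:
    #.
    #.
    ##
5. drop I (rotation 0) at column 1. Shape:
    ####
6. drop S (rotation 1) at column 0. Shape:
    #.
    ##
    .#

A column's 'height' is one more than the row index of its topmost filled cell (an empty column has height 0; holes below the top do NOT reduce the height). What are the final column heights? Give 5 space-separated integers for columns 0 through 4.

Answer: 10 9 7 7 7

Derivation:
Drop 1: L rot2 at col 0 lands with bottom-row=0; cleared 0 line(s) (total 0); column heights now [2 2 2 0 0], max=2
Drop 2: I rot0 at col 0 lands with bottom-row=2; cleared 0 line(s) (total 0); column heights now [3 3 3 3 0], max=3
Drop 3: Z rot3 at col 3 lands with bottom-row=3; cleared 0 line(s) (total 0); column heights now [3 3 3 5 6], max=6
Drop 4: L rot1 at col 1 lands with bottom-row=3; cleared 0 line(s) (total 0); column heights now [3 6 4 5 6], max=6
Drop 5: I rot0 at col 1 lands with bottom-row=6; cleared 0 line(s) (total 0); column heights now [3 7 7 7 7], max=7
Drop 6: S rot1 at col 0 lands with bottom-row=7; cleared 0 line(s) (total 0); column heights now [10 9 7 7 7], max=10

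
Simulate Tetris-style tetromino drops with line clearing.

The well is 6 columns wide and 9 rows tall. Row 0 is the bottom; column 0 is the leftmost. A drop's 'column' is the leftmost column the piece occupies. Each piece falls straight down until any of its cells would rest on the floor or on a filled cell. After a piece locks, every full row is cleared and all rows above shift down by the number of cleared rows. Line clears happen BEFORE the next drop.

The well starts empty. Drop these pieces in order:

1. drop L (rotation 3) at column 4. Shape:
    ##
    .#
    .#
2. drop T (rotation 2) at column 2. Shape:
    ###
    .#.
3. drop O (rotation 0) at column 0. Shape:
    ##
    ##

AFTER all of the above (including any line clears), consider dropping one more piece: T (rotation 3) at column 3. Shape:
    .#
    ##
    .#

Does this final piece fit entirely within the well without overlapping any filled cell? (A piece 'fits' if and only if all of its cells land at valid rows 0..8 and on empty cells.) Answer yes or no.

Answer: yes

Derivation:
Drop 1: L rot3 at col 4 lands with bottom-row=0; cleared 0 line(s) (total 0); column heights now [0 0 0 0 3 3], max=3
Drop 2: T rot2 at col 2 lands with bottom-row=2; cleared 0 line(s) (total 0); column heights now [0 0 4 4 4 3], max=4
Drop 3: O rot0 at col 0 lands with bottom-row=0; cleared 0 line(s) (total 0); column heights now [2 2 4 4 4 3], max=4
Test piece T rot3 at col 3 (width 2): heights before test = [2 2 4 4 4 3]; fits = True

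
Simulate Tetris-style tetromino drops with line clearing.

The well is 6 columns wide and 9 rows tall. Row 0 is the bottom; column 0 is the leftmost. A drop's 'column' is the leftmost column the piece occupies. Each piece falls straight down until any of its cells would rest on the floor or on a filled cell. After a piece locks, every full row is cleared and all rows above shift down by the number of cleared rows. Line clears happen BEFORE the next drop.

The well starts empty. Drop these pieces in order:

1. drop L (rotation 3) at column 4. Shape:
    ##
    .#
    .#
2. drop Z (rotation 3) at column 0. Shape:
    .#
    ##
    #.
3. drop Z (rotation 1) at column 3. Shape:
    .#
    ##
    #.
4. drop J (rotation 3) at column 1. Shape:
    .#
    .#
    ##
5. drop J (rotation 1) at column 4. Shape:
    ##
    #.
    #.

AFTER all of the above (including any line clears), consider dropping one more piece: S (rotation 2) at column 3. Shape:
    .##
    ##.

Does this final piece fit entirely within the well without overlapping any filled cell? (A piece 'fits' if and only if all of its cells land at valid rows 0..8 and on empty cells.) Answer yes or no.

Answer: no

Derivation:
Drop 1: L rot3 at col 4 lands with bottom-row=0; cleared 0 line(s) (total 0); column heights now [0 0 0 0 3 3], max=3
Drop 2: Z rot3 at col 0 lands with bottom-row=0; cleared 0 line(s) (total 0); column heights now [2 3 0 0 3 3], max=3
Drop 3: Z rot1 at col 3 lands with bottom-row=2; cleared 0 line(s) (total 0); column heights now [2 3 0 4 5 3], max=5
Drop 4: J rot3 at col 1 lands with bottom-row=3; cleared 0 line(s) (total 0); column heights now [2 4 6 4 5 3], max=6
Drop 5: J rot1 at col 4 lands with bottom-row=5; cleared 0 line(s) (total 0); column heights now [2 4 6 4 8 8], max=8
Test piece S rot2 at col 3 (width 3): heights before test = [2 4 6 4 8 8]; fits = False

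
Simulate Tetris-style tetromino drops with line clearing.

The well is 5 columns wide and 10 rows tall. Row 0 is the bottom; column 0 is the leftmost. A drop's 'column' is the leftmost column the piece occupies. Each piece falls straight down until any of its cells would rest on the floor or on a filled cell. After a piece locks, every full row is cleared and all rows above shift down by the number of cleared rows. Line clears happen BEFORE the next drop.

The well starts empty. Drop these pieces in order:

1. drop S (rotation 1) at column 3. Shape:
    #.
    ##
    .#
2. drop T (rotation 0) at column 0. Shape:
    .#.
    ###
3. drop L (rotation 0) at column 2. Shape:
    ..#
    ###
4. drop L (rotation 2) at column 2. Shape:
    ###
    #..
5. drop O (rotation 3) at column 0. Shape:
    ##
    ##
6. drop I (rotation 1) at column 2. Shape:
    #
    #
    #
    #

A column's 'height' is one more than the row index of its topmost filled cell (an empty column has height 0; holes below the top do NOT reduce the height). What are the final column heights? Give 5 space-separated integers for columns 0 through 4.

Drop 1: S rot1 at col 3 lands with bottom-row=0; cleared 0 line(s) (total 0); column heights now [0 0 0 3 2], max=3
Drop 2: T rot0 at col 0 lands with bottom-row=0; cleared 0 line(s) (total 0); column heights now [1 2 1 3 2], max=3
Drop 3: L rot0 at col 2 lands with bottom-row=3; cleared 0 line(s) (total 0); column heights now [1 2 4 4 5], max=5
Drop 4: L rot2 at col 2 lands with bottom-row=4; cleared 0 line(s) (total 0); column heights now [1 2 6 6 6], max=6
Drop 5: O rot3 at col 0 lands with bottom-row=2; cleared 1 line(s) (total 1); column heights now [3 3 5 5 5], max=5
Drop 6: I rot1 at col 2 lands with bottom-row=5; cleared 0 line(s) (total 1); column heights now [3 3 9 5 5], max=9

Answer: 3 3 9 5 5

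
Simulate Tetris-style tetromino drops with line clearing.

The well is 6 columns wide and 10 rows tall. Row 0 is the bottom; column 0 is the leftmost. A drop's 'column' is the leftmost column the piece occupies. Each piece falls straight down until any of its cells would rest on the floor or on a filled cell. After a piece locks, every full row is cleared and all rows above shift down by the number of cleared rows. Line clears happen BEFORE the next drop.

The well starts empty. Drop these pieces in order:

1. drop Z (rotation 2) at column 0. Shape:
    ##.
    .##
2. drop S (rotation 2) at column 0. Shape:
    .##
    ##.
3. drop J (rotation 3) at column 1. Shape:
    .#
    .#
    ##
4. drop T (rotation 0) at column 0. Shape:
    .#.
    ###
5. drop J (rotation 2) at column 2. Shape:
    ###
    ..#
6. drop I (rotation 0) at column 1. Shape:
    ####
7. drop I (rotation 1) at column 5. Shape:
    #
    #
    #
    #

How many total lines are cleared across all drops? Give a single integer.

Drop 1: Z rot2 at col 0 lands with bottom-row=0; cleared 0 line(s) (total 0); column heights now [2 2 1 0 0 0], max=2
Drop 2: S rot2 at col 0 lands with bottom-row=2; cleared 0 line(s) (total 0); column heights now [3 4 4 0 0 0], max=4
Drop 3: J rot3 at col 1 lands with bottom-row=4; cleared 0 line(s) (total 0); column heights now [3 5 7 0 0 0], max=7
Drop 4: T rot0 at col 0 lands with bottom-row=7; cleared 0 line(s) (total 0); column heights now [8 9 8 0 0 0], max=9
Drop 5: J rot2 at col 2 lands with bottom-row=7; cleared 0 line(s) (total 0); column heights now [8 9 9 9 9 0], max=9
Drop 6: I rot0 at col 1 lands with bottom-row=9; cleared 0 line(s) (total 0); column heights now [8 10 10 10 10 0], max=10
Drop 7: I rot1 at col 5 lands with bottom-row=0; cleared 0 line(s) (total 0); column heights now [8 10 10 10 10 4], max=10

Answer: 0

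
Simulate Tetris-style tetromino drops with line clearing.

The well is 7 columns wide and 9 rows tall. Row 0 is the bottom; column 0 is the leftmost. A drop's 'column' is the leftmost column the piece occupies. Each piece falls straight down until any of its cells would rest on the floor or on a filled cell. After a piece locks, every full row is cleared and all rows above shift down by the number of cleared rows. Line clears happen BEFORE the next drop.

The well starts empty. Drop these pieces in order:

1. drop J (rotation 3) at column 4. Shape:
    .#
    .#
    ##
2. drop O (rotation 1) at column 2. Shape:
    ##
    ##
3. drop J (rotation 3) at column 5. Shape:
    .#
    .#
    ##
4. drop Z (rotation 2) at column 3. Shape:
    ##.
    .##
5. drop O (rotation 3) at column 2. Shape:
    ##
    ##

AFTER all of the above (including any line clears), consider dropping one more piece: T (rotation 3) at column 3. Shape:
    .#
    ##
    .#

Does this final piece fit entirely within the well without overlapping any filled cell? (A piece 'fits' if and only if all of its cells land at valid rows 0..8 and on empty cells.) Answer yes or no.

Drop 1: J rot3 at col 4 lands with bottom-row=0; cleared 0 line(s) (total 0); column heights now [0 0 0 0 1 3 0], max=3
Drop 2: O rot1 at col 2 lands with bottom-row=0; cleared 0 line(s) (total 0); column heights now [0 0 2 2 1 3 0], max=3
Drop 3: J rot3 at col 5 lands with bottom-row=3; cleared 0 line(s) (total 0); column heights now [0 0 2 2 1 4 6], max=6
Drop 4: Z rot2 at col 3 lands with bottom-row=4; cleared 0 line(s) (total 0); column heights now [0 0 2 6 6 5 6], max=6
Drop 5: O rot3 at col 2 lands with bottom-row=6; cleared 0 line(s) (total 0); column heights now [0 0 8 8 6 5 6], max=8
Test piece T rot3 at col 3 (width 2): heights before test = [0 0 8 8 6 5 6]; fits = False

Answer: no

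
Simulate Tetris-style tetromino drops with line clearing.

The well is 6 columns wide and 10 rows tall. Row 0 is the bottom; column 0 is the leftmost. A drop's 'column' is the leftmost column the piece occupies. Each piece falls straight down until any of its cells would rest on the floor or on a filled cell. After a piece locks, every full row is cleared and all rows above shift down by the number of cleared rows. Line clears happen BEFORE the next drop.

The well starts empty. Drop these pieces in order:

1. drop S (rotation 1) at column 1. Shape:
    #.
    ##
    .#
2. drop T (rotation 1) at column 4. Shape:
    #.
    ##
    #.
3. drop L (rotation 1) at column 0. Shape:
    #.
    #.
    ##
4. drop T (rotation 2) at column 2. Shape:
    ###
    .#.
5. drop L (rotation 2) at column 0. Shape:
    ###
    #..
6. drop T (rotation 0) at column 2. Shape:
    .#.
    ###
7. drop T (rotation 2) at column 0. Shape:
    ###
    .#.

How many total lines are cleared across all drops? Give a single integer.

Answer: 0

Derivation:
Drop 1: S rot1 at col 1 lands with bottom-row=0; cleared 0 line(s) (total 0); column heights now [0 3 2 0 0 0], max=3
Drop 2: T rot1 at col 4 lands with bottom-row=0; cleared 0 line(s) (total 0); column heights now [0 3 2 0 3 2], max=3
Drop 3: L rot1 at col 0 lands with bottom-row=3; cleared 0 line(s) (total 0); column heights now [6 4 2 0 3 2], max=6
Drop 4: T rot2 at col 2 lands with bottom-row=2; cleared 0 line(s) (total 0); column heights now [6 4 4 4 4 2], max=6
Drop 5: L rot2 at col 0 lands with bottom-row=6; cleared 0 line(s) (total 0); column heights now [8 8 8 4 4 2], max=8
Drop 6: T rot0 at col 2 lands with bottom-row=8; cleared 0 line(s) (total 0); column heights now [8 8 9 10 9 2], max=10
Drop 7: T rot2 at col 0 lands with bottom-row=8; cleared 0 line(s) (total 0); column heights now [10 10 10 10 9 2], max=10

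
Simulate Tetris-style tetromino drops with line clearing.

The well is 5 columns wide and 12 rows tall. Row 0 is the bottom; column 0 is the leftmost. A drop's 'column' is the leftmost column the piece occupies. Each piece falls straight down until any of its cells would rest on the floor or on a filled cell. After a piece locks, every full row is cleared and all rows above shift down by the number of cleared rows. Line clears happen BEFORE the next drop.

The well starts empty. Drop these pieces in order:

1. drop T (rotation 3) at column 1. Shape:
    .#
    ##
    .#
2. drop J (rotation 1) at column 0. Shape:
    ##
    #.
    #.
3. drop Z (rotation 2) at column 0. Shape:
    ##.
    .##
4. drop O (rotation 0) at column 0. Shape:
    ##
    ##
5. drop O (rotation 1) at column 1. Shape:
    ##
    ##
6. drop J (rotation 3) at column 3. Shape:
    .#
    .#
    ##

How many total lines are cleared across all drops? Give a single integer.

Drop 1: T rot3 at col 1 lands with bottom-row=0; cleared 0 line(s) (total 0); column heights now [0 2 3 0 0], max=3
Drop 2: J rot1 at col 0 lands with bottom-row=0; cleared 0 line(s) (total 0); column heights now [3 3 3 0 0], max=3
Drop 3: Z rot2 at col 0 lands with bottom-row=3; cleared 0 line(s) (total 0); column heights now [5 5 4 0 0], max=5
Drop 4: O rot0 at col 0 lands with bottom-row=5; cleared 0 line(s) (total 0); column heights now [7 7 4 0 0], max=7
Drop 5: O rot1 at col 1 lands with bottom-row=7; cleared 0 line(s) (total 0); column heights now [7 9 9 0 0], max=9
Drop 6: J rot3 at col 3 lands with bottom-row=0; cleared 0 line(s) (total 0); column heights now [7 9 9 1 3], max=9

Answer: 0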